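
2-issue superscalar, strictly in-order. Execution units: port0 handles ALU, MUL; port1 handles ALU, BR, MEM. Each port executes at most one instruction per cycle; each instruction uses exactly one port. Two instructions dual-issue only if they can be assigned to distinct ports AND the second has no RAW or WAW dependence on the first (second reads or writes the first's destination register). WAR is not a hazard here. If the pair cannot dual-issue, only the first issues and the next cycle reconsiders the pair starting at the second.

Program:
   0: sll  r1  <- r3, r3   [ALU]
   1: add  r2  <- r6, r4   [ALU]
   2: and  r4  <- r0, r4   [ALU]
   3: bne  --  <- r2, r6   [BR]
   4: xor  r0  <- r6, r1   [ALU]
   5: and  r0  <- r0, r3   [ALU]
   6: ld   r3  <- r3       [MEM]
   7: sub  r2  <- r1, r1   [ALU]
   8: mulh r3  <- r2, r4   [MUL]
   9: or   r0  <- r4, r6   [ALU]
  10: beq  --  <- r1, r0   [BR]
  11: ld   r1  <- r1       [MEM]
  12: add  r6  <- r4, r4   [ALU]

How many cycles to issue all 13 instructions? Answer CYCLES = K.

c0: i0,i1 sll;add  pair
c1: i2,i3 and;bne  pair
c2: i4 xor  RAW+WAW r0
c3: i5,i6 and;ld  pair
c4: i7 sub  RAW r2
c5: i8,i9 mulh;or  pair
c6: i10 beq  no-port BR/MEM
c7: i11,i12 ld;add  pair

CYCLES = 8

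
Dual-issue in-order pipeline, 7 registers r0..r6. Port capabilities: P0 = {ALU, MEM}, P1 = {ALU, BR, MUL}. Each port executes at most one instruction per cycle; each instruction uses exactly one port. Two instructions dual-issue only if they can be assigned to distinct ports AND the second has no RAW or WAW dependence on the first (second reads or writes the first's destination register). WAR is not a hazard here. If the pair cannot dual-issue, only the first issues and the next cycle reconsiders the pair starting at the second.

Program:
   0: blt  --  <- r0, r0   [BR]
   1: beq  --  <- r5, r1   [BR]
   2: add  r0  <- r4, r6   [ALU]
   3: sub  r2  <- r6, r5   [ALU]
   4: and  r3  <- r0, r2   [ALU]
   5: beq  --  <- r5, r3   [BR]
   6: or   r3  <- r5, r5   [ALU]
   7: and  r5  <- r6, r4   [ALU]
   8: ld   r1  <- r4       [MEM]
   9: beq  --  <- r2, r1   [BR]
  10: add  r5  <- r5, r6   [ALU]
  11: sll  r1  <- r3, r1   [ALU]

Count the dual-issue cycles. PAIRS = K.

0. blt.BR @i0  | no-port BR/BR
1. beq.BR;add.ALU @i1/i2  | pair
2. sub.ALU @i3  | RAW r2
3. and.ALU @i4  | RAW r3
4. beq.BR;or.ALU @i5/i6  | pair
5. and.ALU;ld.MEM @i7/i8  | pair
6. beq.BR;add.ALU @i9/i10  | pair
7. sll.ALU @i11  | tail

PAIRS = 4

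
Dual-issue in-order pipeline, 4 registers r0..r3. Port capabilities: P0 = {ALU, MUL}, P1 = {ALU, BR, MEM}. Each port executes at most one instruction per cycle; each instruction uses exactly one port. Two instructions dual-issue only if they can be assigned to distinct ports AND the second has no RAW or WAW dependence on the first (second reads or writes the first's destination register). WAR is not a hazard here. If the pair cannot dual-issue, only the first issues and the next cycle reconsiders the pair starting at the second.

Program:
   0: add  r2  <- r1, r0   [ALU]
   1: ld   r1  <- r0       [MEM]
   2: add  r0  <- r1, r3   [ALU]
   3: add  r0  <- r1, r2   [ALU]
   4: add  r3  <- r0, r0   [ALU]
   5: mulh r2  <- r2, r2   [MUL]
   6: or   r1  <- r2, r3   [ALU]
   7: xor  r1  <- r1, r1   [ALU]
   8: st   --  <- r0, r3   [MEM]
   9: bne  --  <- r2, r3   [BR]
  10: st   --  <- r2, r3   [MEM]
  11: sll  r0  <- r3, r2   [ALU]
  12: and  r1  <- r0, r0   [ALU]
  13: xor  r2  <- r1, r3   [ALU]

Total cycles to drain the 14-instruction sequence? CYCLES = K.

CYCLES = 10

t=0 i0/i1:add/ld ; dual
t=1 i2:add ; WAW r0
t=2 i3:add ; RAW r0
t=3 i4/i5:add/mulh ; dual
t=4 i6:or ; RAW+WAW r1
t=5 i7/i8:xor/st ; dual
t=6 i9:bne ; no-port BR/MEM
t=7 i10/i11:st/sll ; dual
t=8 i12:and ; RAW r1
t=9 i13:xor ; tail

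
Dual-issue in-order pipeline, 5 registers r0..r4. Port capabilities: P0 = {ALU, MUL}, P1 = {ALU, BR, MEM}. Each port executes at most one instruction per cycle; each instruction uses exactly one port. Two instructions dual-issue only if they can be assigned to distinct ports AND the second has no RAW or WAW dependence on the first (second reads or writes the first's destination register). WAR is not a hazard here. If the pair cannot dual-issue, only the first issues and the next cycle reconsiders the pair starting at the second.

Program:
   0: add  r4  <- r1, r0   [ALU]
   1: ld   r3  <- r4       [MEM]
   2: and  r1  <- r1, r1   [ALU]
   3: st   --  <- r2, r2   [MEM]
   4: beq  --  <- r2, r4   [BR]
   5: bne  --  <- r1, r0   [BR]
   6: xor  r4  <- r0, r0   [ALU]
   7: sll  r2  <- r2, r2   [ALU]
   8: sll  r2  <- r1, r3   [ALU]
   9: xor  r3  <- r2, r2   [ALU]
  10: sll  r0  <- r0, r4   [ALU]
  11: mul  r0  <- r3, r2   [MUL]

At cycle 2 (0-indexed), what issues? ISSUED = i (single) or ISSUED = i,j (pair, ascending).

  cy0 -> i0 (add.ALU) RAW r4
  cy1 -> i1/i2 (ld.MEM;and.ALU) dual
  cy2 -> i3 (st.MEM) no-port MEM/BR
  cy3 -> i4 (beq.BR) no-port BR/BR
  cy4 -> i5/i6 (bne.BR;xor.ALU) dual
  cy5 -> i7 (sll.ALU) WAW r2
  cy6 -> i8 (sll.ALU) RAW r2
  cy7 -> i9/i10 (xor.ALU;sll.ALU) dual
  cy8 -> i11 (mul.MUL) tail

ISSUED = 3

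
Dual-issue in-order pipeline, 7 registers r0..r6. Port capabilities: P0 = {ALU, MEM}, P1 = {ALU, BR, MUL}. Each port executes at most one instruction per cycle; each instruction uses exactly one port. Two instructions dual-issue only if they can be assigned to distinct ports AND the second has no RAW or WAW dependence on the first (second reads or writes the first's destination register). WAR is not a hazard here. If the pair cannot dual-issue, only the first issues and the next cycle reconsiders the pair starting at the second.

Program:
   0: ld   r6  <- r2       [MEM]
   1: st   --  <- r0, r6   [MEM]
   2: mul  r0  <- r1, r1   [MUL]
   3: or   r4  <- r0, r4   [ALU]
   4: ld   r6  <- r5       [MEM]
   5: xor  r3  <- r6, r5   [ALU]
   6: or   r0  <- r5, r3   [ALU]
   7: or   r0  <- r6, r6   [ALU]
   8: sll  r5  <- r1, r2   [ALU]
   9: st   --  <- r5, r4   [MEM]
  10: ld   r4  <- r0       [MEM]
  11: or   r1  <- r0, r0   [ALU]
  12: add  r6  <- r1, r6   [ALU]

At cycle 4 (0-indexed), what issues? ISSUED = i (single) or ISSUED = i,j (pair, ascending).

ISSUED = 6

[0] i0  ld  -- no-port MEM/MEM
[1] i1&i2  st mul  -- 2-wide
[2] i3&i4  or ld  -- 2-wide
[3] i5  xor  -- RAW r3
[4] i6  or  -- WAW r0
[5] i7&i8  or sll  -- 2-wide
[6] i9  st  -- no-port MEM/MEM
[7] i10&i11  ld or  -- 2-wide
[8] i12  add  -- tail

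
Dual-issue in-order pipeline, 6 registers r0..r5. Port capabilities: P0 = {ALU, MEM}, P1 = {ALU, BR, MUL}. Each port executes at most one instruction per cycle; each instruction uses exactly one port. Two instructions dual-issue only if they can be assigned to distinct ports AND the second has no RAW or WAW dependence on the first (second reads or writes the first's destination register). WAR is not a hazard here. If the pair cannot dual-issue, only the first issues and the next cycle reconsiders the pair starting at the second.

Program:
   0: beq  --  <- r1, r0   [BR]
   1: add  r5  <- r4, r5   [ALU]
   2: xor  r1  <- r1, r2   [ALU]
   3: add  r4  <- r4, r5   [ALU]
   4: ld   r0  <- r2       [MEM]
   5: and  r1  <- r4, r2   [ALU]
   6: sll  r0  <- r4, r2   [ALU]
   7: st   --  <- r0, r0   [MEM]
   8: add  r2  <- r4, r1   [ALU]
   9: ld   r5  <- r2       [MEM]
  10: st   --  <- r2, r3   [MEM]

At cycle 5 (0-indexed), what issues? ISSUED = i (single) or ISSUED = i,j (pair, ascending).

t=0 i0+i1:beq/add ; 2-wide
t=1 i2+i3:xor/add ; 2-wide
t=2 i4+i5:ld/and ; 2-wide
t=3 i6:sll ; RAW r0
t=4 i7+i8:st/add ; 2-wide
t=5 i9:ld ; no-port MEM/MEM
t=6 i10:st ; tail

ISSUED = 9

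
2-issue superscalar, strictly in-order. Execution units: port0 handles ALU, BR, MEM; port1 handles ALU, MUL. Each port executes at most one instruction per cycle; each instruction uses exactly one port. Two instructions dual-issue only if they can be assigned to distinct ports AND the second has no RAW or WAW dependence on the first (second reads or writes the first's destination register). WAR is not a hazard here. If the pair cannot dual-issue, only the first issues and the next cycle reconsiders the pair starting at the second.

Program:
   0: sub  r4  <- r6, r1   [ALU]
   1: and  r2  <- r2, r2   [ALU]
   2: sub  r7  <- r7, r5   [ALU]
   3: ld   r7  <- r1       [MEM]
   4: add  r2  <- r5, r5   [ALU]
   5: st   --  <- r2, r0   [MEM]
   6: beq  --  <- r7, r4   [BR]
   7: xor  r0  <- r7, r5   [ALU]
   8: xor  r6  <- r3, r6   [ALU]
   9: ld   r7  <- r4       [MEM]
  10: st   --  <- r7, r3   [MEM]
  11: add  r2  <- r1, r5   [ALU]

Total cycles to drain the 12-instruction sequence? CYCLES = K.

CYCLES = 7

#0 head=0: sub.ALU and.ALU i0,i1 dual
#1 head=2: sub.ALU i2 WAW r7
#2 head=3: ld.MEM add.ALU i3,i4 dual
#3 head=5: st.MEM i5 no-port MEM/BR
#4 head=6: beq.BR xor.ALU i6,i7 dual
#5 head=8: xor.ALU ld.MEM i8,i9 dual
#6 head=10: st.MEM add.ALU i10,i11 dual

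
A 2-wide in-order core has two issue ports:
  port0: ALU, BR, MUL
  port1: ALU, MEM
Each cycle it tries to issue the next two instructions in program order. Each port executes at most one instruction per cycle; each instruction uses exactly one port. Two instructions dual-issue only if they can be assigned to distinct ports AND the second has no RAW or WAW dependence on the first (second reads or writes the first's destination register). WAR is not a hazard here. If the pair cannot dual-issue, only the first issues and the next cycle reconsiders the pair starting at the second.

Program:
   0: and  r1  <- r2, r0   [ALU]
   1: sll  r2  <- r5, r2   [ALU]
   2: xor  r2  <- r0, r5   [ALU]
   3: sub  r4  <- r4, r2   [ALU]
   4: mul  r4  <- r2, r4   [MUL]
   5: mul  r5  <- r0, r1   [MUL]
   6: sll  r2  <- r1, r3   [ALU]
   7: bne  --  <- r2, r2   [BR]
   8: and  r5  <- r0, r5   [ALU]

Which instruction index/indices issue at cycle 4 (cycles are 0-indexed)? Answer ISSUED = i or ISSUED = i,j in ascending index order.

  cy0 -> i0,i1 (and;sll) dual
  cy1 -> i2 (xor) RAW r2
  cy2 -> i3 (sub) RAW+WAW r4
  cy3 -> i4 (mul) no-port MUL/MUL
  cy4 -> i5,i6 (mul;sll) dual
  cy5 -> i7,i8 (bne;and) dual

ISSUED = 5,6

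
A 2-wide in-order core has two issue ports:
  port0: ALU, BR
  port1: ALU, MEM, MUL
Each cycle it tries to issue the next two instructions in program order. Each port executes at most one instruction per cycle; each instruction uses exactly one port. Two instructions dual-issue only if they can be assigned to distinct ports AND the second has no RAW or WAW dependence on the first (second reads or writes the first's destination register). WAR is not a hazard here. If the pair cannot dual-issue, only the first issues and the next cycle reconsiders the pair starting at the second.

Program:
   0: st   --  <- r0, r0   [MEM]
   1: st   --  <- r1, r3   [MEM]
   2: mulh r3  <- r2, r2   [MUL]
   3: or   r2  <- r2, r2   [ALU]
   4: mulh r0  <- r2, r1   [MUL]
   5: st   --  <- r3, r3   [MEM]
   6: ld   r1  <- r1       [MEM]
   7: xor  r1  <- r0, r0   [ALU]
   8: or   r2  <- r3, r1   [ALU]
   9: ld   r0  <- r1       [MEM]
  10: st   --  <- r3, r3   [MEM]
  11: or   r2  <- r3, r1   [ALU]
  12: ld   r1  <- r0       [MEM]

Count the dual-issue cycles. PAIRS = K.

0. st @i0  | no-port MEM/MEM
1. st @i1  | no-port MEM/MUL
2. mulh+or @i2,i3  | pair
3. mulh @i4  | no-port MUL/MEM
4. st @i5  | no-port MEM/MEM
5. ld @i6  | WAW r1
6. xor @i7  | RAW r1
7. or+ld @i8,i9  | pair
8. st+or @i10,i11  | pair
9. ld @i12  | tail

PAIRS = 3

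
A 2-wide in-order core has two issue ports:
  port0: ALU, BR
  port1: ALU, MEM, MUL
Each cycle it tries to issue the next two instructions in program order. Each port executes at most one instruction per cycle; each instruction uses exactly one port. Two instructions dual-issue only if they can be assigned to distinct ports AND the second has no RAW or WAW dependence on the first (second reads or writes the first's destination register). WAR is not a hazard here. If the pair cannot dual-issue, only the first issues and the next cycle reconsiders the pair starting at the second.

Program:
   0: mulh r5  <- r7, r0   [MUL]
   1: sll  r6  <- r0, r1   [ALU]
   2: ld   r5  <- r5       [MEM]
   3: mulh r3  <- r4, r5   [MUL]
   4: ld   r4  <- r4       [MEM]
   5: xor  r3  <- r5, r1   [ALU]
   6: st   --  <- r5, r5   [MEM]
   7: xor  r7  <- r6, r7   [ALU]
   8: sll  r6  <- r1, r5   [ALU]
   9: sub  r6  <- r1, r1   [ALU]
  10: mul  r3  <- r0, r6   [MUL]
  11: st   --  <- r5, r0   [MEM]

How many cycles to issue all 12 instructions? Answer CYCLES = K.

0. mulh;sll @i0/i1  | dual
1. ld @i2  | no-port MEM/MUL
2. mulh @i3  | no-port MUL/MEM
3. ld;xor @i4/i5  | dual
4. st;xor @i6/i7  | dual
5. sll @i8  | WAW r6
6. sub @i9  | RAW r6
7. mul @i10  | no-port MUL/MEM
8. st @i11  | tail

CYCLES = 9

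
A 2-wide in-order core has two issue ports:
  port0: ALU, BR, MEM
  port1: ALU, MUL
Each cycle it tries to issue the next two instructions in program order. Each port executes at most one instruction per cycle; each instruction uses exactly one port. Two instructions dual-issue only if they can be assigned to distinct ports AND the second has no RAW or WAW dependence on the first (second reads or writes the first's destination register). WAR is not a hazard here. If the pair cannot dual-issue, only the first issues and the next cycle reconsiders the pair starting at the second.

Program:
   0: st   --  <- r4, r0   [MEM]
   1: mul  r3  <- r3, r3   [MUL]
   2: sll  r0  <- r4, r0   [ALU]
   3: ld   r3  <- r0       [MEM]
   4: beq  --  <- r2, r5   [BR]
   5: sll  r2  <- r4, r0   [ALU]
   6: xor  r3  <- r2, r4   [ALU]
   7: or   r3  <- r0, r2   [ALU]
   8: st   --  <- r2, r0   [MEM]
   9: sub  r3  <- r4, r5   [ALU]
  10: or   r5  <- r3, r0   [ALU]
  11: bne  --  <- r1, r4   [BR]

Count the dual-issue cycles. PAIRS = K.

PAIRS = 4

0. st.MEM/mul.MUL @i0+i1  | 2-wide
1. sll.ALU @i2  | RAW r0
2. ld.MEM @i3  | no-port MEM/BR
3. beq.BR/sll.ALU @i4+i5  | 2-wide
4. xor.ALU @i6  | WAW r3
5. or.ALU/st.MEM @i7+i8  | 2-wide
6. sub.ALU @i9  | RAW r3
7. or.ALU/bne.BR @i10+i11  | 2-wide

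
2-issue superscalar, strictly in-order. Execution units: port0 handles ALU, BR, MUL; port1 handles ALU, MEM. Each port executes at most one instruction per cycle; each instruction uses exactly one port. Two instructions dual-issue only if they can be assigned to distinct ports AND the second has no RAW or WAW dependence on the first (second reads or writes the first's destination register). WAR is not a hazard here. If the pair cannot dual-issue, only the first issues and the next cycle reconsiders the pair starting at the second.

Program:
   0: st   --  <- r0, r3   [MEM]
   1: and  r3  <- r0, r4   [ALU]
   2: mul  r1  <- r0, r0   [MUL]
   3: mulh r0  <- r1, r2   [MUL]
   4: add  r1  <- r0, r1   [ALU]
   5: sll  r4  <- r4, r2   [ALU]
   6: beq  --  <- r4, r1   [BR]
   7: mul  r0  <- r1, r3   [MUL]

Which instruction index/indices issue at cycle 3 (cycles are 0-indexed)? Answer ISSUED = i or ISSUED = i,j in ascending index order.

#0 head=0: st.MEM/and.ALU i0/i1 pair
#1 head=2: mul.MUL i2 no-port MUL/MUL
#2 head=3: mulh.MUL i3 RAW r0
#3 head=4: add.ALU/sll.ALU i4/i5 pair
#4 head=6: beq.BR i6 no-port BR/MUL
#5 head=7: mul.MUL i7 tail

ISSUED = 4,5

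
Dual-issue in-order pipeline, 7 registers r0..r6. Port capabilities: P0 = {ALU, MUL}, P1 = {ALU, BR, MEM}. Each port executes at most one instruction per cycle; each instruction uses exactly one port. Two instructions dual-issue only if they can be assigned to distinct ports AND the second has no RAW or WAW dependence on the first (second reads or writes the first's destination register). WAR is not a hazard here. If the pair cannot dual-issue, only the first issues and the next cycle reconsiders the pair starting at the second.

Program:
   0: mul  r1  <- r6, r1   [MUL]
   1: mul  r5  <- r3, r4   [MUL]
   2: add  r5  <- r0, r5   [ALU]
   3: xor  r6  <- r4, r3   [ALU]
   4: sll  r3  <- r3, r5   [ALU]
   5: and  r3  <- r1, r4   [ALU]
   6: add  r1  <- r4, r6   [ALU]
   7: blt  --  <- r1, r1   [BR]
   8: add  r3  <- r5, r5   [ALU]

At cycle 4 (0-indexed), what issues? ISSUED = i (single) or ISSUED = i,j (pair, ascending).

#0 head=0: mul i0 no-port MUL/MUL
#1 head=1: mul i1 RAW+WAW r5
#2 head=2: add/xor i2,i3 2-wide
#3 head=4: sll i4 WAW r3
#4 head=5: and/add i5,i6 2-wide
#5 head=7: blt/add i7,i8 2-wide

ISSUED = 5,6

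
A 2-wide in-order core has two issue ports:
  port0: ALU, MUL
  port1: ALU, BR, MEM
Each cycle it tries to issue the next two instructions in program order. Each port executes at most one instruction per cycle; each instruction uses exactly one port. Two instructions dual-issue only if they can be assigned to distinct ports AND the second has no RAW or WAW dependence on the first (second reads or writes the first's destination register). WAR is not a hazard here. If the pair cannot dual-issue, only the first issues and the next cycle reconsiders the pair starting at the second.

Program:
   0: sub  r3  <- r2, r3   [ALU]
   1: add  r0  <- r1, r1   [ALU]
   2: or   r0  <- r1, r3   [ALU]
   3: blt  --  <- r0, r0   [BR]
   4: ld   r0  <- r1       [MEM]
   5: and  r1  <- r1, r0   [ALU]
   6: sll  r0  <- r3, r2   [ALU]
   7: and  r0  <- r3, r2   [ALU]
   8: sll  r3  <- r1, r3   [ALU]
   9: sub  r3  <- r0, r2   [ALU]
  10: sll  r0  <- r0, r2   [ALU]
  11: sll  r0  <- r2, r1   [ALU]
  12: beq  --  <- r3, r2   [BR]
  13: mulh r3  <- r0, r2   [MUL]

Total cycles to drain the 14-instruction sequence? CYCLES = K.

CYCLES = 9

0. sub/add @i0,i1  | 2-wide
1. or @i2  | RAW r0
2. blt @i3  | no-port BR/MEM
3. ld @i4  | RAW r0
4. and/sll @i5,i6  | 2-wide
5. and/sll @i7,i8  | 2-wide
6. sub/sll @i9,i10  | 2-wide
7. sll/beq @i11,i12  | 2-wide
8. mulh @i13  | tail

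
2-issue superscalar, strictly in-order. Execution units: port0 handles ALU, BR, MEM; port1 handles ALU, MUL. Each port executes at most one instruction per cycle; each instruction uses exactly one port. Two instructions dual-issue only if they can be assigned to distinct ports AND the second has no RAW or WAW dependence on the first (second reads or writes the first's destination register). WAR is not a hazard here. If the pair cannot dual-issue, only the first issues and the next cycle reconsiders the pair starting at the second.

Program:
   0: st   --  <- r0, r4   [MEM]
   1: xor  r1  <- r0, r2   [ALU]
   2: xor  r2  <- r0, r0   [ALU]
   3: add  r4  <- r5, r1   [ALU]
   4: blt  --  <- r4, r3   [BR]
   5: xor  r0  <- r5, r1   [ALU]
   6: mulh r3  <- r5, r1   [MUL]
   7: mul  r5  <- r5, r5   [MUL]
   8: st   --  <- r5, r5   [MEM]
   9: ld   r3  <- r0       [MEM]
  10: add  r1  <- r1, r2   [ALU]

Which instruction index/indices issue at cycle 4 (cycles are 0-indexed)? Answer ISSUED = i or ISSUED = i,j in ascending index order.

ISSUED = 7

t=0 i0+i1:st+xor ; pair
t=1 i2+i3:xor+add ; pair
t=2 i4+i5:blt+xor ; pair
t=3 i6:mulh ; no-port MUL/MUL
t=4 i7:mul ; RAW r5
t=5 i8:st ; no-port MEM/MEM
t=6 i9+i10:ld+add ; pair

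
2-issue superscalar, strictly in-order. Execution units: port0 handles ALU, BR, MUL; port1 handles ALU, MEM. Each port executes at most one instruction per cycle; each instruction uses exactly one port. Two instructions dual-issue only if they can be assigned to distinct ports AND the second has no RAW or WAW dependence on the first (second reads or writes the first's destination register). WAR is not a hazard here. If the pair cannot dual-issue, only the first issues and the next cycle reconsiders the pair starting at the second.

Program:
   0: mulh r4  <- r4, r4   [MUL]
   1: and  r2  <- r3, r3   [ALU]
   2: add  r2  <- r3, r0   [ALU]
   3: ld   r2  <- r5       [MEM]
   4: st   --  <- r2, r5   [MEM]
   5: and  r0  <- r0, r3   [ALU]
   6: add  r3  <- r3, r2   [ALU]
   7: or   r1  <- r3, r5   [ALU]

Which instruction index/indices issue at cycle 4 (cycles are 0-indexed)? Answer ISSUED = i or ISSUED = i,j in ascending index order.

#0 head=0: mulh+and i0/i1 pair
#1 head=2: add i2 WAW r2
#2 head=3: ld i3 no-port MEM/MEM
#3 head=4: st+and i4/i5 pair
#4 head=6: add i6 RAW r3
#5 head=7: or i7 tail

ISSUED = 6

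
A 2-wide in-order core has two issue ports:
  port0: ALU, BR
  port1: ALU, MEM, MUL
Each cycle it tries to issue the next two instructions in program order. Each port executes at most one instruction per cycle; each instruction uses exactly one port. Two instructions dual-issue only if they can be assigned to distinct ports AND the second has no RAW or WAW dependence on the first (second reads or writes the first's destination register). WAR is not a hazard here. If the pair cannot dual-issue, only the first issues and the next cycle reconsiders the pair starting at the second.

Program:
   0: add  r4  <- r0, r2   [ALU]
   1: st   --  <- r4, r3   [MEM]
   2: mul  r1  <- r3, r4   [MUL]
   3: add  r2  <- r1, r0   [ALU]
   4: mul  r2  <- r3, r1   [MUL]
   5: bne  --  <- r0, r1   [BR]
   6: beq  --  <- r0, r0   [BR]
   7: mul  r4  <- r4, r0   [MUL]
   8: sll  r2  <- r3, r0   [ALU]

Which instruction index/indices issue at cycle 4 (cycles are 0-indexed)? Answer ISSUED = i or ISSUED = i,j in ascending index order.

t=0 i0:add ; RAW r4
t=1 i1:st ; no-port MEM/MUL
t=2 i2:mul ; RAW r1
t=3 i3:add ; WAW r2
t=4 i4,i5:mul/bne ; 2-wide
t=5 i6,i7:beq/mul ; 2-wide
t=6 i8:sll ; tail

ISSUED = 4,5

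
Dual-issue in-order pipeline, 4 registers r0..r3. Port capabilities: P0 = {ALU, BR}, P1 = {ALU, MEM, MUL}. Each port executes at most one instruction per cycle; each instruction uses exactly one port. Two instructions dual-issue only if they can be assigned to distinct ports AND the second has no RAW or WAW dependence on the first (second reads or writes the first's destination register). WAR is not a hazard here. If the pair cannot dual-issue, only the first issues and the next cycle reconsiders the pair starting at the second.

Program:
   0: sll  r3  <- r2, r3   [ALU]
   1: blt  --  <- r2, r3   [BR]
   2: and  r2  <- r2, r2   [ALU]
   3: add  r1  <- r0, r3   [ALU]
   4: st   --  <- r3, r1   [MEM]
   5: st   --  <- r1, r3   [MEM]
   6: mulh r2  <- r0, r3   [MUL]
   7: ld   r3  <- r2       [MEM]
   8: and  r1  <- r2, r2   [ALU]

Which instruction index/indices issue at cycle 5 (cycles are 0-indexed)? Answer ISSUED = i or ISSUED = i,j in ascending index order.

ISSUED = 6

  cy0 -> i0 (sll) RAW r3
  cy1 -> i1&i2 (blt+and) 2-wide
  cy2 -> i3 (add) RAW r1
  cy3 -> i4 (st) no-port MEM/MEM
  cy4 -> i5 (st) no-port MEM/MUL
  cy5 -> i6 (mulh) no-port MUL/MEM
  cy6 -> i7&i8 (ld+and) 2-wide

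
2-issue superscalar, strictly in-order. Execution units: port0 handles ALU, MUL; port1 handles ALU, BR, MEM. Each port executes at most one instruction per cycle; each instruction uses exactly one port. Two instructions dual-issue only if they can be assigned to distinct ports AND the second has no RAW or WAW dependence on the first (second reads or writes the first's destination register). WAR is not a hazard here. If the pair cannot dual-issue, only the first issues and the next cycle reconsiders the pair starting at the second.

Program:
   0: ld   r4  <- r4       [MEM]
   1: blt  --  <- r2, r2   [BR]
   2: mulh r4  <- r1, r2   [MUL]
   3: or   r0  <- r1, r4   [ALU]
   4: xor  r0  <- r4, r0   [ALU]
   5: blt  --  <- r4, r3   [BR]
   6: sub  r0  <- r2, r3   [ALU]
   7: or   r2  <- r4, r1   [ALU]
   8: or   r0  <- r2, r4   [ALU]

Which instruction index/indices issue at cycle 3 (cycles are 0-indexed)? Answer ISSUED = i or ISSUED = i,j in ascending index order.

ISSUED = 4,5

[0] i0  ld.MEM  -- no-port MEM/BR
[1] i1+i2  blt.BR/mulh.MUL  -- pair
[2] i3  or.ALU  -- RAW+WAW r0
[3] i4+i5  xor.ALU/blt.BR  -- pair
[4] i6+i7  sub.ALU/or.ALU  -- pair
[5] i8  or.ALU  -- tail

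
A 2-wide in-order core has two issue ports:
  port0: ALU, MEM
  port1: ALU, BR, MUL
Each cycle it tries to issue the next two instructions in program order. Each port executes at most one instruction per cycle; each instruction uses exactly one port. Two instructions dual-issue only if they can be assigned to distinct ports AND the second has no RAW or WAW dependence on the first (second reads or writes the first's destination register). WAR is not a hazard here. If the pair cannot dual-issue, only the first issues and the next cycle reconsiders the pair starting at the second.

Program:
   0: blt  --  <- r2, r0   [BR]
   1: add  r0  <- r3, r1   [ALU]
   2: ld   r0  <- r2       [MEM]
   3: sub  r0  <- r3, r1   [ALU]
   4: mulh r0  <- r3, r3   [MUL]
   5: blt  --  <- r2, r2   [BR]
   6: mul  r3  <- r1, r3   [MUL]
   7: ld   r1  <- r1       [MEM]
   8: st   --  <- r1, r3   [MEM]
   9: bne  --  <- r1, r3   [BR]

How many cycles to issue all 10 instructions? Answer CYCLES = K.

t=0 i0+i1:blt.BR add.ALU ; pair
t=1 i2:ld.MEM ; WAW r0
t=2 i3:sub.ALU ; WAW r0
t=3 i4:mulh.MUL ; no-port MUL/BR
t=4 i5:blt.BR ; no-port BR/MUL
t=5 i6+i7:mul.MUL ld.MEM ; pair
t=6 i8+i9:st.MEM bne.BR ; pair

CYCLES = 7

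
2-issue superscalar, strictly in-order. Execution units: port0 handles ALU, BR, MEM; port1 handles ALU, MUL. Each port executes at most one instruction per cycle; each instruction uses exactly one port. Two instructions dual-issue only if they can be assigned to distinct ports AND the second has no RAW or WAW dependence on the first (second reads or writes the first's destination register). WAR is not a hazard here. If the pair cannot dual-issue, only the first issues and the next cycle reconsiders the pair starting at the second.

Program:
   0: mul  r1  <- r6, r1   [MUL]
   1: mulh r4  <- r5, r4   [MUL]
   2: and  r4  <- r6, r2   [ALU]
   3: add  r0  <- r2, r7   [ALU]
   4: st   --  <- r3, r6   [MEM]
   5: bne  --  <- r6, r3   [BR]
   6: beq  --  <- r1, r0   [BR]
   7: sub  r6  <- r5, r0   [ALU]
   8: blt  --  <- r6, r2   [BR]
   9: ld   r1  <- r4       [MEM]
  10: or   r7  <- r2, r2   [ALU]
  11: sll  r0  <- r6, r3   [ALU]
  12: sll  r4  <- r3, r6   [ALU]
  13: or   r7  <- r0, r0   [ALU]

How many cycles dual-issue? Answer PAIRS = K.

0. mul @i0  | no-port MUL/MUL
1. mulh @i1  | WAW r4
2. and+add @i2&i3  | 2-wide
3. st @i4  | no-port MEM/BR
4. bne @i5  | no-port BR/BR
5. beq+sub @i6&i7  | 2-wide
6. blt @i8  | no-port BR/MEM
7. ld+or @i9&i10  | 2-wide
8. sll+sll @i11&i12  | 2-wide
9. or @i13  | tail

PAIRS = 4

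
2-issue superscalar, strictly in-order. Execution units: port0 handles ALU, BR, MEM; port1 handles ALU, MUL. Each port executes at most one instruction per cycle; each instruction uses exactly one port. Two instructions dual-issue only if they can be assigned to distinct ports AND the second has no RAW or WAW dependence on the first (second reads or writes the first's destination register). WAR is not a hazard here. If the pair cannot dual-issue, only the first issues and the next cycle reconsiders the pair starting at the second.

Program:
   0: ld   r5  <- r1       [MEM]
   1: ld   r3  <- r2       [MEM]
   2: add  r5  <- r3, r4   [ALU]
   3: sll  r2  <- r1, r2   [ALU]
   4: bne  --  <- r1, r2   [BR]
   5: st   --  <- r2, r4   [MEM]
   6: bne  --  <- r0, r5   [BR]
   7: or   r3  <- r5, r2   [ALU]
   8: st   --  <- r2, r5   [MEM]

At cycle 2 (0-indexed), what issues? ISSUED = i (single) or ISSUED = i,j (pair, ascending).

c0: i0 ld  no-port MEM/MEM
c1: i1 ld  RAW r3
c2: i2+i3 add+sll  pair
c3: i4 bne  no-port BR/MEM
c4: i5 st  no-port MEM/BR
c5: i6+i7 bne+or  pair
c6: i8 st  tail

ISSUED = 2,3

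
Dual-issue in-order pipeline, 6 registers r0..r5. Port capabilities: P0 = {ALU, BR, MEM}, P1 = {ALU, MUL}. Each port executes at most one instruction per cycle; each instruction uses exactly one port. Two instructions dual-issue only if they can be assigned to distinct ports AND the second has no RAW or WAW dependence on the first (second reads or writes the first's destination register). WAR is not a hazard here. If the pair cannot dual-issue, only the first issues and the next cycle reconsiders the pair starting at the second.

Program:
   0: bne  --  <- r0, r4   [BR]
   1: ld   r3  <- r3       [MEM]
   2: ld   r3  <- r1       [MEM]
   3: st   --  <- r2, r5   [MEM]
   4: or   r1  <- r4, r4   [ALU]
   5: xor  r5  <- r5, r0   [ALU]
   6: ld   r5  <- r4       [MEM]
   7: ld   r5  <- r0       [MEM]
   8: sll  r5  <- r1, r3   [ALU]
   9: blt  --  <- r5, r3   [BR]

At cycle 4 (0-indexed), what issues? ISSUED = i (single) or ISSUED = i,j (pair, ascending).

c0: i0 bne  no-port BR/MEM
c1: i1 ld  no-port MEM/MEM
c2: i2 ld  no-port MEM/MEM
c3: i3,i4 st;or  2-wide
c4: i5 xor  WAW r5
c5: i6 ld  no-port MEM/MEM
c6: i7 ld  WAW r5
c7: i8 sll  RAW r5
c8: i9 blt  tail

ISSUED = 5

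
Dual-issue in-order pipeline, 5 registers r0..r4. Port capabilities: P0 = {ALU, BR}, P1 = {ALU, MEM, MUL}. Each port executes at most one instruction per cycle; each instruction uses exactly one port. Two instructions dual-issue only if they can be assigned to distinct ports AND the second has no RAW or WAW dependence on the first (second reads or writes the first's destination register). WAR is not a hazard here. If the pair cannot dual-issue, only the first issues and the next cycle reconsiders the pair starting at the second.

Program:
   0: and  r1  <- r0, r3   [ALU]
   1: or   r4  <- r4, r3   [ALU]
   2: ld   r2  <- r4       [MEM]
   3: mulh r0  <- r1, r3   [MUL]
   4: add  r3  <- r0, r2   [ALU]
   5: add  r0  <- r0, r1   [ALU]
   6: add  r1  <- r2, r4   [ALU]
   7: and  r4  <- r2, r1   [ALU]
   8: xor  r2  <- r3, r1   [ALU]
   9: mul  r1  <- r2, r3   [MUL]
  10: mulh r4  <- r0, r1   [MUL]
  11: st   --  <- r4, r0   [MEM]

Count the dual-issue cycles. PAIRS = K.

  cy0 -> i0/i1 (and.ALU/or.ALU) pair
  cy1 -> i2 (ld.MEM) no-port MEM/MUL
  cy2 -> i3 (mulh.MUL) RAW r0
  cy3 -> i4/i5 (add.ALU/add.ALU) pair
  cy4 -> i6 (add.ALU) RAW r1
  cy5 -> i7/i8 (and.ALU/xor.ALU) pair
  cy6 -> i9 (mul.MUL) no-port MUL/MUL
  cy7 -> i10 (mulh.MUL) no-port MUL/MEM
  cy8 -> i11 (st.MEM) tail

PAIRS = 3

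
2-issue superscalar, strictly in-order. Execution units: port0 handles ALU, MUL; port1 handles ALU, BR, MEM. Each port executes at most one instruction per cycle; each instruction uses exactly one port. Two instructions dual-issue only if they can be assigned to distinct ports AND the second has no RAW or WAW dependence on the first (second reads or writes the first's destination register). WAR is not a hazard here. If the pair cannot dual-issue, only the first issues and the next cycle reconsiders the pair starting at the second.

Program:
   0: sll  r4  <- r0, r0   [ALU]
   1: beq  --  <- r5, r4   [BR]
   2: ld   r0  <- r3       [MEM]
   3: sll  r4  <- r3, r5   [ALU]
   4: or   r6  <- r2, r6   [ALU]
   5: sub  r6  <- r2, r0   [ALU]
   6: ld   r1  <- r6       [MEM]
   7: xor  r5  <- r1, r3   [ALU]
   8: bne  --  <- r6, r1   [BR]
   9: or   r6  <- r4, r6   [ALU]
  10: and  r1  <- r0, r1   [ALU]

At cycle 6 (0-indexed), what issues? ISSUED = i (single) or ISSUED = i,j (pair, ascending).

ISSUED = 7,8

t=0 i0:sll.ALU ; RAW r4
t=1 i1:beq.BR ; no-port BR/MEM
t=2 i2,i3:ld.MEM+sll.ALU ; dual
t=3 i4:or.ALU ; WAW r6
t=4 i5:sub.ALU ; RAW r6
t=5 i6:ld.MEM ; RAW r1
t=6 i7,i8:xor.ALU+bne.BR ; dual
t=7 i9,i10:or.ALU+and.ALU ; dual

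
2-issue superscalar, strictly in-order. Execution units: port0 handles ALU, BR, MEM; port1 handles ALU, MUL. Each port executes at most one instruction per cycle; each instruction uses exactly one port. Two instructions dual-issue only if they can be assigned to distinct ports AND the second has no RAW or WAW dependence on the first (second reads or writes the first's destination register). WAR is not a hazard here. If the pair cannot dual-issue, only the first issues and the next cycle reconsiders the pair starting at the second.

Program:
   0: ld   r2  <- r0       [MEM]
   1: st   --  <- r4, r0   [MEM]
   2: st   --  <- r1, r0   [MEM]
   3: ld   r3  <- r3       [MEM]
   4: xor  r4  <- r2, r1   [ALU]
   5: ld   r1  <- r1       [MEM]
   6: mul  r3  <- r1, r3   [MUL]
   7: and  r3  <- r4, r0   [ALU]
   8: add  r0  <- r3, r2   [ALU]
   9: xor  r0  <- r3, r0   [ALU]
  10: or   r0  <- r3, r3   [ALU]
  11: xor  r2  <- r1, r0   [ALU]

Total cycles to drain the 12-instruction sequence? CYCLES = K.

CYCLES = 11

[0] i0  ld.MEM  -- no-port MEM/MEM
[1] i1  st.MEM  -- no-port MEM/MEM
[2] i2  st.MEM  -- no-port MEM/MEM
[3] i3,i4  ld.MEM/xor.ALU  -- pair
[4] i5  ld.MEM  -- RAW r1
[5] i6  mul.MUL  -- WAW r3
[6] i7  and.ALU  -- RAW r3
[7] i8  add.ALU  -- RAW+WAW r0
[8] i9  xor.ALU  -- WAW r0
[9] i10  or.ALU  -- RAW r0
[10] i11  xor.ALU  -- tail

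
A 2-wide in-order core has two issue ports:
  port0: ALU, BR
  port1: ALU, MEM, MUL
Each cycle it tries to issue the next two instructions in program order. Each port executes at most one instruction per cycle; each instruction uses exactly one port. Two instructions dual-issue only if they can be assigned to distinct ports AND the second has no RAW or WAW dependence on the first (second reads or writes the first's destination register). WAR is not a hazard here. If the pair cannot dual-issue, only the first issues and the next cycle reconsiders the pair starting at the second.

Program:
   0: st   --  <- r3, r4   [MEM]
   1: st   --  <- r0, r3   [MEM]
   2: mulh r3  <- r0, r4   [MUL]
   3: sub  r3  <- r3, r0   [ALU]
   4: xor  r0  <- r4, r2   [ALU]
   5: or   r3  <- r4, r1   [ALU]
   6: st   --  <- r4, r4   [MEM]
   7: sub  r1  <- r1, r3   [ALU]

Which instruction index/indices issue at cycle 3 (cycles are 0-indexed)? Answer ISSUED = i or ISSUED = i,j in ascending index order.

ISSUED = 3,4

#0 head=0: st.MEM i0 no-port MEM/MEM
#1 head=1: st.MEM i1 no-port MEM/MUL
#2 head=2: mulh.MUL i2 RAW+WAW r3
#3 head=3: sub.ALU+xor.ALU i3&i4 pair
#4 head=5: or.ALU+st.MEM i5&i6 pair
#5 head=7: sub.ALU i7 tail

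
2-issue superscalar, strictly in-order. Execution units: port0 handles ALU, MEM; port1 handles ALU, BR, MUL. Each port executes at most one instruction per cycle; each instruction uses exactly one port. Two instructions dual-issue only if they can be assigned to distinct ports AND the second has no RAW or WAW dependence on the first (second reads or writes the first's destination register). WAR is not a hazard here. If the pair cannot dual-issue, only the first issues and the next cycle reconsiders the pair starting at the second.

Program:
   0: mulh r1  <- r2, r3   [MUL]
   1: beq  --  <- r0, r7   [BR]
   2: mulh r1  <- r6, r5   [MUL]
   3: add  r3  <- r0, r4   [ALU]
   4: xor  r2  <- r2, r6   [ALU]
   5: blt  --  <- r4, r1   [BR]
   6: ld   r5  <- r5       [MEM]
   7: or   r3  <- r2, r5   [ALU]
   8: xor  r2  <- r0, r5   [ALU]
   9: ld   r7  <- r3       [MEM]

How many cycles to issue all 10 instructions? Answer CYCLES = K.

CYCLES = 7

  cy0 -> i0 (mulh) no-port MUL/BR
  cy1 -> i1 (beq) no-port BR/MUL
  cy2 -> i2+i3 (mulh+add) pair
  cy3 -> i4+i5 (xor+blt) pair
  cy4 -> i6 (ld) RAW r5
  cy5 -> i7+i8 (or+xor) pair
  cy6 -> i9 (ld) tail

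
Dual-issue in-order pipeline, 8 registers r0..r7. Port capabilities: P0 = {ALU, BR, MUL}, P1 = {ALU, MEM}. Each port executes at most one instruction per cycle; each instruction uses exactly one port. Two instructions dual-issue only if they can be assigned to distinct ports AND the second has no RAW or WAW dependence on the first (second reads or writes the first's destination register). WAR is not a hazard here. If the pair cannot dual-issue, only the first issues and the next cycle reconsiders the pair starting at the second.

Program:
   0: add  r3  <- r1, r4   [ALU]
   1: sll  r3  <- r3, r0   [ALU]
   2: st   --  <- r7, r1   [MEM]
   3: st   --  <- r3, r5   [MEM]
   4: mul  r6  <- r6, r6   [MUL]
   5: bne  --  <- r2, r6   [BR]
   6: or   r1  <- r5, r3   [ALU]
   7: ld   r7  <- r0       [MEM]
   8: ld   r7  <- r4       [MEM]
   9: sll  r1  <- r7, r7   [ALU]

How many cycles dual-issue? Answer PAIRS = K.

t=0 i0:add.ALU ; RAW+WAW r3
t=1 i1&i2:sll.ALU/st.MEM ; dual
t=2 i3&i4:st.MEM/mul.MUL ; dual
t=3 i5&i6:bne.BR/or.ALU ; dual
t=4 i7:ld.MEM ; no-port MEM/MEM
t=5 i8:ld.MEM ; RAW r7
t=6 i9:sll.ALU ; tail

PAIRS = 3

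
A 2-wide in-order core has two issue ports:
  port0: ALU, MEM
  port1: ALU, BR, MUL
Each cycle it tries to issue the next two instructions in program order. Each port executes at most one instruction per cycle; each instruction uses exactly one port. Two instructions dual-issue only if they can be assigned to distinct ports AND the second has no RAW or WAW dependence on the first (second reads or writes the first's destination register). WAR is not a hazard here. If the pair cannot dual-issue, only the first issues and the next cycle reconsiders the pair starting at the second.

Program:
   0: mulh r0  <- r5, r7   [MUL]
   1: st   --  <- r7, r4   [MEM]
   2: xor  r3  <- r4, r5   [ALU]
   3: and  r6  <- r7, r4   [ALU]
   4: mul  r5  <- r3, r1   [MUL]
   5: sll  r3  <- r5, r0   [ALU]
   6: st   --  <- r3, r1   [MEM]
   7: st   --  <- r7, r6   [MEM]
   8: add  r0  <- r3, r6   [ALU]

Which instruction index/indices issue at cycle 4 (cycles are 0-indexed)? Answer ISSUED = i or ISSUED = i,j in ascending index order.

t=0 i0/i1:mulh;st ; dual
t=1 i2/i3:xor;and ; dual
t=2 i4:mul ; RAW r5
t=3 i5:sll ; RAW r3
t=4 i6:st ; no-port MEM/MEM
t=5 i7/i8:st;add ; dual

ISSUED = 6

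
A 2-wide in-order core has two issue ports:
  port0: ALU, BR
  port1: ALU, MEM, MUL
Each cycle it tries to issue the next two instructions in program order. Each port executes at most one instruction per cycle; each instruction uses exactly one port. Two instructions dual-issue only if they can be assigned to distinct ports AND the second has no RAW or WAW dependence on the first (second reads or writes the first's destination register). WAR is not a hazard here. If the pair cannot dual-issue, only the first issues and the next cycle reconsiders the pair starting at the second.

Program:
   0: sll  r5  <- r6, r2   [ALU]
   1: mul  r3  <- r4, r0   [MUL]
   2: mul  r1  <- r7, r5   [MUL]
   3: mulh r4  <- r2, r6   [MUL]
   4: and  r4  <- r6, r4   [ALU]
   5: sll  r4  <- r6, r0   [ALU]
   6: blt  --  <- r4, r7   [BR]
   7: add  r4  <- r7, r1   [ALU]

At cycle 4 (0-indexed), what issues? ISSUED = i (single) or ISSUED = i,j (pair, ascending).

[0] i0,i1  sll.ALU mul.MUL  -- 2-wide
[1] i2  mul.MUL  -- no-port MUL/MUL
[2] i3  mulh.MUL  -- RAW+WAW r4
[3] i4  and.ALU  -- WAW r4
[4] i5  sll.ALU  -- RAW r4
[5] i6,i7  blt.BR add.ALU  -- 2-wide

ISSUED = 5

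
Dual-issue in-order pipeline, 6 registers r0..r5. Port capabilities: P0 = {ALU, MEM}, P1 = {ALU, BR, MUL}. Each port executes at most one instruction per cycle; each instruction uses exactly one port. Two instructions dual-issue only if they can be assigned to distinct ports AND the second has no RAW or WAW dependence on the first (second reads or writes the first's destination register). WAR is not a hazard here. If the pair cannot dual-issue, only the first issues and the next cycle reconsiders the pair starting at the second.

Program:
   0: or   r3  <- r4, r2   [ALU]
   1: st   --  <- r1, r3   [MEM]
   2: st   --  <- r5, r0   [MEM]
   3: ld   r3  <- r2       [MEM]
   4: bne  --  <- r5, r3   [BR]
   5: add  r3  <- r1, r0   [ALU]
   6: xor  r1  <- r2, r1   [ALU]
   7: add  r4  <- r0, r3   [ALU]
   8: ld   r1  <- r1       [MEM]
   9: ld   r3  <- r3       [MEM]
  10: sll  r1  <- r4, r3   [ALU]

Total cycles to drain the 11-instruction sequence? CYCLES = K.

  cy0 -> i0 (or) RAW r3
  cy1 -> i1 (st) no-port MEM/MEM
  cy2 -> i2 (st) no-port MEM/MEM
  cy3 -> i3 (ld) RAW r3
  cy4 -> i4&i5 (bne/add) pair
  cy5 -> i6&i7 (xor/add) pair
  cy6 -> i8 (ld) no-port MEM/MEM
  cy7 -> i9 (ld) RAW r3
  cy8 -> i10 (sll) tail

CYCLES = 9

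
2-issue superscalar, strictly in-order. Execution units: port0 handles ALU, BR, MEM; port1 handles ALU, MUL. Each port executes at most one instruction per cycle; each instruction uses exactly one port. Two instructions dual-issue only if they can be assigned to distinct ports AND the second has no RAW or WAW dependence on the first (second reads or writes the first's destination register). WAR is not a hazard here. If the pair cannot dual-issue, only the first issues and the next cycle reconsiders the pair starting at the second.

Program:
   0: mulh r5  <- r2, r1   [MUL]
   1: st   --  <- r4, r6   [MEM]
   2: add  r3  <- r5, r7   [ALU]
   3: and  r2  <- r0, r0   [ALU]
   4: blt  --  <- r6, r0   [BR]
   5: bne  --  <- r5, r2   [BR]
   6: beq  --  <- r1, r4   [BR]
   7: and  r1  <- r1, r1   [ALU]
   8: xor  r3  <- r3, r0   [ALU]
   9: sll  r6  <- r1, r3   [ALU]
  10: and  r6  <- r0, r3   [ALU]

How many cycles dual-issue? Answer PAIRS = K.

  cy0 -> i0+i1 (mulh;st) pair
  cy1 -> i2+i3 (add;and) pair
  cy2 -> i4 (blt) no-port BR/BR
  cy3 -> i5 (bne) no-port BR/BR
  cy4 -> i6+i7 (beq;and) pair
  cy5 -> i8 (xor) RAW r3
  cy6 -> i9 (sll) WAW r6
  cy7 -> i10 (and) tail

PAIRS = 3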